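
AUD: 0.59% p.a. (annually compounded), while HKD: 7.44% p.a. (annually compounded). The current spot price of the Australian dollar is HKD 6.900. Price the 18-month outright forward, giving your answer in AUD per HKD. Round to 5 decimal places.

T = 18/12 years.
HKD accumulates by (1 + 0.0744)^(18/12) = 1.1136507.
AUD accumulates by (1 + 0.0059)^(18/12) = 1.008863.
CIP: F = S · (grow HKD)/(grow AUD) = 6.9 × 1.1136507/1.008863 = 7.616683 HKD per AUD.
Invert for AUD per HKD: 1 / 7.616683 = 0.13129.

0.13129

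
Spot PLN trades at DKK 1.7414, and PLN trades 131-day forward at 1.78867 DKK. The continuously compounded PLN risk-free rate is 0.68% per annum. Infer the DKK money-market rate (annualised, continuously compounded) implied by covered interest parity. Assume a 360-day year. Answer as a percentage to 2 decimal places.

8.04%

T = 131/360 years.
By CIP, F/S equals the DKK-to-PLN growth ratio: 1.78867/1.7414 = 1.0271448.
The PLN side grows by e^(0.0068×131/360) = 1.0024775.
Hence g_DKK = 1.0296896.
Take logs: ln 1.0296896 / (131/360) = 0.080402, so 8.04%.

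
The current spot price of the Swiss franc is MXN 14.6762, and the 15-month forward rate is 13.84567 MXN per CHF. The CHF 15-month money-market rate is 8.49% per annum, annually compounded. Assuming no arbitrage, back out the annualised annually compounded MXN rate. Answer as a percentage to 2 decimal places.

T = 15/12 years.
CIP gives F = S · g_MXN/g_CHF, so g_MXN/g_CHF = 13.84567/14.6762 = 0.9434097.
CHF growth factor: (1 + 0.0849)^(15/12) = 1.1072282.
Hence g_MXN = 1.0445698.
Annualise: 1.0445698^(12/15) − 1 = 0.035500 = 3.55%.

3.55%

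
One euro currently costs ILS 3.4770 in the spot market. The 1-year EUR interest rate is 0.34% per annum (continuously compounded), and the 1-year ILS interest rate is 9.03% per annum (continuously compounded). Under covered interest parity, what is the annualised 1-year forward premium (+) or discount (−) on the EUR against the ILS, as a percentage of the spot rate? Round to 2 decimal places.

T = 1 year.
CIP forward (ILS per EUR) = 3.477 × 1.0945026/1.0034058 = 3.7926685.
(F − S)/S ÷ T = (3.7926685 − 3.477)/3.477/1 = 0.090788 → 9.08%.

+9.08%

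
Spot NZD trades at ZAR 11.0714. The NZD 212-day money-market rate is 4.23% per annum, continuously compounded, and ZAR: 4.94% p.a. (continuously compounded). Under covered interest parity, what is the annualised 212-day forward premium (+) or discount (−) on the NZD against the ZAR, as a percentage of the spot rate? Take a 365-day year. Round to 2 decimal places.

T = 212/365 years.
No-arbitrage forward: 11.0714 × 1.0291082 / 1.0248731 = 11.1171505 ZAR/NZD.
(F − S)/S ÷ T = (11.1171505 − 11.0714)/11.0714/(212/365) = 0.007115 → 0.71%.

+0.71%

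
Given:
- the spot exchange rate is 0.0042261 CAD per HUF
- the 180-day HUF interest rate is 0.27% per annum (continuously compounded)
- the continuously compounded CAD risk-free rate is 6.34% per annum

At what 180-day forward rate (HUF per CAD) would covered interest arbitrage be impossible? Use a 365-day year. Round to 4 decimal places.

T = 180/365 years.
Growth of 1 CAD over T: e^(0.0634×180/365) = 1.031759661.
HUF accumulates by e^(0.0027×180/365) = 1.001332394.
CIP: F = S · (grow CAD)/(grow HUF) = 0.0042261 × 1.031759661/1.001332394 = 0.00435451757 CAD per HUF.
Quoted the other way: 1/0.00435451757 = 229.6466 HUF per CAD.

229.6466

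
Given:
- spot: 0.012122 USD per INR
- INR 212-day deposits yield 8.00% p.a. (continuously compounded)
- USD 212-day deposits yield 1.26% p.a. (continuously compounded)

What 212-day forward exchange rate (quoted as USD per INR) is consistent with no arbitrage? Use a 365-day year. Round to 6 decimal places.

0.011657

T = 212/365 years.
Growth of 1 USD over T: e^(0.0126×212/365) = 1.0073452.
INR growth factor: e^(0.0800×212/365) = 1.0475622.
CIP: F = S · (grow USD)/(grow INR) = 0.012122 × 1.0073452/1.0475622 = 0.01165662 USD per INR.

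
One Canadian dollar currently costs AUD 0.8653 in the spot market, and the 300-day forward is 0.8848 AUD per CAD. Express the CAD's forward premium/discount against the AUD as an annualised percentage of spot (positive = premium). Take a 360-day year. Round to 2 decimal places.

T = 300/360 years.
(F − S)/S = (0.8848 − 0.8653)/0.8653 = 0.0225355.
Annualise by dividing by T: 0.0225355 / (300/360) = 0.027043 → 2.70%.

+2.70%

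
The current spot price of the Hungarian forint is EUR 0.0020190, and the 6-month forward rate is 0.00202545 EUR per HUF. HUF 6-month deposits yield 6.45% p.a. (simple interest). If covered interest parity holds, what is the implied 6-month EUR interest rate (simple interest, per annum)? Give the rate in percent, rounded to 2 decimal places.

T = 6/12 years.
By CIP, F/S equals the EUR-to-HUF growth ratio: 0.00202545/0.002019 = 1.0031947.
HUF growth factor: 1 + 0.0645×6/12 = 1.032250.
Hence g_EUR = 1.0355477.
r = (1.0355477 − 1)/(6/12) = 0.071095 → 7.11%.

7.11%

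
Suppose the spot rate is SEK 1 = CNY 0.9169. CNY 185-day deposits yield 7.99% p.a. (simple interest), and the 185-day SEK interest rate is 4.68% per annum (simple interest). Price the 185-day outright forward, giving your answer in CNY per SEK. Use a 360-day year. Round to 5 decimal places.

0.93213

T = 185/360 years.
Growth of 1 CNY over T: 1 + 0.0799×185/360 = 1.0410597.
SEK growth factor: 1 + 0.0468×185/360 = 1.024050.
Forward (CNY per SEK) = 0.9169 × 1.0410597 / 1.024050 = 0.9321299.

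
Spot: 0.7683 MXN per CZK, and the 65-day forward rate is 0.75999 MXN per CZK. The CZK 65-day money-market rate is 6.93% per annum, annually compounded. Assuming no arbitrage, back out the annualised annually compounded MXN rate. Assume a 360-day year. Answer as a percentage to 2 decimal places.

0.68%

T = 65/360 years.
By CIP, F/S equals the MXN-to-CZK growth ratio: 0.75999/0.7683 = 0.9891839.
CZK growth factor: (1 + 0.0693)^(65/360) = 1.0121715.
Hence g_MXN = 1.0012238.
Annualise: 1.0012238^(360/65) − 1 = 0.006797 = 0.68%.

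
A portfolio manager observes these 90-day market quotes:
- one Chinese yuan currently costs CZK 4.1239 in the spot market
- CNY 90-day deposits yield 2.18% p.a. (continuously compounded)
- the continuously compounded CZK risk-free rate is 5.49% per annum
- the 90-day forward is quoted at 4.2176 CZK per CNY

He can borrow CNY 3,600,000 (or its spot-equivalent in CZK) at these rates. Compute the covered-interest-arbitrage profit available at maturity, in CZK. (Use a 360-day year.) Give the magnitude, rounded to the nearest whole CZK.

CZK 215,129

T = 90/360 years.
Keep in CNY, deliver into the forward: 3,600,000·1.0054648783·4.2176 = CZK 15,266,335.21.
Swap to CZK now, deposit: 3,600,000·4.1239·1.0138196202 = CZK 15,051,206.63.
The quoted forward overvalues CNY, so borrow CZK, buy CNY at spot, deposit the CNY at 2.18%, and sell the proceeds forward at 4.2176.
Profit = 15,266,335.21 − 15,051,206.63 = CZK 215,129.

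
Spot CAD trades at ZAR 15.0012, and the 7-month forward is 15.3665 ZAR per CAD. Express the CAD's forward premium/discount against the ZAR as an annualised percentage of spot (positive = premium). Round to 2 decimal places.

T = 7/12 years.
Period premium: (15.3665 − 15.0012)/15.0012 = 0.0243514.
×(1/T) gives 4.17% p.a.

+4.17%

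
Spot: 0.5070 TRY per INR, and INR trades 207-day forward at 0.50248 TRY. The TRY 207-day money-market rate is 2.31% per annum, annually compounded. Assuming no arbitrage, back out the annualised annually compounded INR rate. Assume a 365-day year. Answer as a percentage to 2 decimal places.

3.94%

T = 207/365 years.
CIP gives F = S · g_TRY/g_INR, so g_TRY/g_INR = 0.50248/0.507 = 0.9910848.
The TRY side grows by (1 + 0.0231)^(207/365) = 1.0130358.
Hence g_INR = 1.0221485.
Annualise: 1.0221485^(365/207) − 1 = 0.039384 = 3.94%.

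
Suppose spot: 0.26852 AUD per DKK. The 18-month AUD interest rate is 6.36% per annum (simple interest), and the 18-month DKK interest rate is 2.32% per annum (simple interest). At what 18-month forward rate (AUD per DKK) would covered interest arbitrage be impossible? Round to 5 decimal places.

T = 18/12 years.
AUD growth factor: 1 + 0.0636×18/12 = 1.095400.
DKK accumulates by 1 + 0.0232×18/12 = 1.034800.
So F = 0.26852 × 1.095400 / 1.034800 = 0.2842451 (AUD/DKK).

0.28425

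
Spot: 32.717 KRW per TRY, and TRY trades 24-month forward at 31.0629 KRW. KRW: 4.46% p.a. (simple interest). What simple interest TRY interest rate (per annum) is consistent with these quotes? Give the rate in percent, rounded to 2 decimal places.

T = 2 years.
CIP gives F = S · g_KRW/g_TRY, so g_KRW/g_TRY = 31.0629/32.717 = 0.9494422.
The KRW side grows by 1 + 0.0446×2 = 1.089200.
Hence g_TRY = 1.1471999.
r = (1.1471999 − 1)/2 = 0.073600 → 7.36%.

7.36%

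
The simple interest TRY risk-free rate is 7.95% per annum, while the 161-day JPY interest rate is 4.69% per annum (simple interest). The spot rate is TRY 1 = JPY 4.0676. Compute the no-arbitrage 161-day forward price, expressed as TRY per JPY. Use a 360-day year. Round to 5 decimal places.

0.24936

T = 161/360 years.
Growth of 1 JPY over T: 1 + 0.0469×161/360 = 1.0209747.
TRY accumulates by 1 + 0.0795×161/360 = 1.0355542.
CIP: F = S · (grow JPY)/(grow TRY) = 4.0676 × 1.0209747/1.0355542 = 4.010333 JPY per TRY.
Quoted the other way: 1/4.010333 = 0.24936 TRY per JPY.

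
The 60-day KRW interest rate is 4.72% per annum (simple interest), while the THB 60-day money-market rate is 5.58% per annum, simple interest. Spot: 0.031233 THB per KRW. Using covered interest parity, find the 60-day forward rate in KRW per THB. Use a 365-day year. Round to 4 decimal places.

31.9726

T = 60/365 years.
THB accumulates by 1 + 0.0558×60/365 = 1.0091726.
KRW accumulates by 1 + 0.0472×60/365 = 1.0077589.
So F = 0.031233 × 1.0091726 / 1.0077589 = 0.031276814 (THB/KRW).
Quoted the other way: 1/0.031276814 = 31.9726 KRW per THB.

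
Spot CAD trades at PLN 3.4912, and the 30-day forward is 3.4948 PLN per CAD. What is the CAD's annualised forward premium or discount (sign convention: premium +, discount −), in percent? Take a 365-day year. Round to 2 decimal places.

T = 30/365 years.
CAD trades forward at +0.10312% vs spot over the period.
Annualise by dividing by T: 0.0010312 / (30/365) = 0.012546 → 1.25%.

+1.25%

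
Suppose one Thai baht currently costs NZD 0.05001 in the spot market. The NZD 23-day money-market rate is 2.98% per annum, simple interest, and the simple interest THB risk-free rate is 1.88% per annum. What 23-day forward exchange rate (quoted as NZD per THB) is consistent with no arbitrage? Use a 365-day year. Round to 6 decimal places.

0.050045

T = 23/365 years.
Growth of 1 NZD over T: 1 + 0.0298×23/365 = 1.0018778.
THB growth factor: 1 + 0.0188×23/365 = 1.0011847.
So F = 0.05001 × 1.0018778 / 1.0011847 = 0.05004462 (NZD/THB).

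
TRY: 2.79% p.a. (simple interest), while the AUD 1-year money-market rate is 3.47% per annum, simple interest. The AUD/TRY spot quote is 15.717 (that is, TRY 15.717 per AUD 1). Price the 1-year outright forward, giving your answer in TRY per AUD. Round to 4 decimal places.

15.6137

T = 1 year.
Growth of 1 TRY over T: 1 + 0.0279×1 = 1.027900.
AUD growth factor: 1 + 0.0347×1 = 1.034700.
So F = 15.717 × 1.027900 / 1.034700 = 15.613709 (TRY/AUD).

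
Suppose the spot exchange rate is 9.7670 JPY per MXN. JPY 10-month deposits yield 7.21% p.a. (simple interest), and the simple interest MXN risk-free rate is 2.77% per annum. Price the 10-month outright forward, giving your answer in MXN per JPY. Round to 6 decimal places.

0.098812

T = 10/12 years.
JPY accumulates by 1 + 0.0721×10/12 = 1.0600833.
Growth of 1 MXN over T: 1 + 0.0277×10/12 = 1.0230833.
So F = 9.767 × 1.0600833 / 1.0230833 = 10.12023 (JPY/MXN).
Invert for MXN per JPY: 1 / 10.12023 = 0.098812.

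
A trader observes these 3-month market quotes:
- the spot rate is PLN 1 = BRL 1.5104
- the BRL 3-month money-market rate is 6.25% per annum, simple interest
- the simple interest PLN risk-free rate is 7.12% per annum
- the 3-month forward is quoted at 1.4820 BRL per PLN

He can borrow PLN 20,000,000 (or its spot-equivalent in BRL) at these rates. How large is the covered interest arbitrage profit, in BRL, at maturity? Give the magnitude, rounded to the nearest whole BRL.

T = 3/12 years.
Keep in PLN, deliver into the forward: 20,000,000·1.017800·1.4820 = BRL 30,167,592.00.
Swap to BRL now, deposit: 20,000,000·1.5104·1.015625 = BRL 30,680,000.00.
The quoted forward undervalues PLN, so borrow PLN, convert to BRL at spot, deposit the BRL at 6.25%, and buy PLN forward at 1.4820 to cover the loan.
Profit = 30,680,000.00 − 30,167,592.00 = BRL 512,408.

BRL 512,408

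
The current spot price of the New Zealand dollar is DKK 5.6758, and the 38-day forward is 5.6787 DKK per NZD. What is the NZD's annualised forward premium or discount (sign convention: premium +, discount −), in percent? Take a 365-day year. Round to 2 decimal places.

+0.49%

T = 38/365 years.
(F − S)/S = (5.6787 − 5.6758)/5.6758 = 0.0005109.
Per annum: 0.0005109 / (38/365) = 0.004907 = 0.49%.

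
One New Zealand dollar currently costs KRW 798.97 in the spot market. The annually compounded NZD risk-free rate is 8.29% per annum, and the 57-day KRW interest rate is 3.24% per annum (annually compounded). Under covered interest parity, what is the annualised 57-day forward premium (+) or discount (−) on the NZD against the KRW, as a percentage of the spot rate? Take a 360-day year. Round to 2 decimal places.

T = 57/360 years.
CIP forward (KRW per NZD) = 798.97 × 1.0050614/1.0126899 = 792.95143.
(F − S)/S ÷ T = (792.95143 − 798.97)/798.97/(57/360) = -0.047576 → -4.76%.

-4.76%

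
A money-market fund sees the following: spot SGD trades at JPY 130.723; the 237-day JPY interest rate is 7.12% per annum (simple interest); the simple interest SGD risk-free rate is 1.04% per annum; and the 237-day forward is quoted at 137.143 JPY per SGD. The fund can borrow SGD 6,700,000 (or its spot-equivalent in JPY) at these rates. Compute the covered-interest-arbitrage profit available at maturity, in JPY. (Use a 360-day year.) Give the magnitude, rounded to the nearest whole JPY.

JPY 8,251,383

T = 237/360 years.
Route A — deposit SGD, sell forward: 6,700,000 × 1.00684666667 × 137.143 = JPY 925,149,215.13.
Route B — convert at spot, deposit JPY: 6,700,000 × 130.723 × 1.04687333333 = JPY 916,897,832.44.
The quoted forward overvalues SGD, so borrow JPY, buy SGD at spot, deposit the SGD at 1.04%, and sell the proceeds forward at 137.143.
Profit = 925,149,215.13 − 916,897,832.44 = JPY 8,251,383.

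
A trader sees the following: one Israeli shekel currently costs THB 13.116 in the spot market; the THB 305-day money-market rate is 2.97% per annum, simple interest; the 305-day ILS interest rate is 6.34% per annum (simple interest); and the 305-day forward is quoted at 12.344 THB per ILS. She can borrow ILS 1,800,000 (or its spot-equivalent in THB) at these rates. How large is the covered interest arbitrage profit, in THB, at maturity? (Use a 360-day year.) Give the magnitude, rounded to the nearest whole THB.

T = 305/360 years.
Route A — deposit ILS, sell forward: 1,800,000 × 1.0537138889 × 12.344 = THB 23,412,679.64.
Route B — convert at spot, deposit THB: 1,800,000 × 13.116 × 1.0251625 = THB 24,202,856.43.
The quoted forward undervalues ILS, so borrow ILS, convert to THB at spot, deposit the THB at 2.97%, and buy ILS forward at 12.344 to cover the loan.
The gap between the two covered legs is THB 790,177.

THB 790,177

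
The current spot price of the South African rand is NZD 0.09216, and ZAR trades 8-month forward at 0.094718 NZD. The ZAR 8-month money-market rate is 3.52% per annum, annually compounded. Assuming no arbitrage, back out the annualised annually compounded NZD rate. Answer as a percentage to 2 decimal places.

T = 8/12 years.
By CIP, F/S equals the NZD-to-ZAR growth ratio: 0.094718/0.09216 = 1.0277561.
ZAR growth factor: (1 + 0.0352)^(8/12) = 1.0233311.
Hence g_NZD = 1.0517348.
r = 1.0517348^(12/8) − 1 = 0.078597 → 7.86%.

7.86%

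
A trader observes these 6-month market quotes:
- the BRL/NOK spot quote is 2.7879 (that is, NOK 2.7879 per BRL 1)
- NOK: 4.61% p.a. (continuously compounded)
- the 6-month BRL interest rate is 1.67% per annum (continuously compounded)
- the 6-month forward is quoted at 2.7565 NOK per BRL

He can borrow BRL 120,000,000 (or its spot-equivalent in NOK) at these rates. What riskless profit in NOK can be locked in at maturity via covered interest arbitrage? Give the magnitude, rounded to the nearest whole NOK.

T = 6/12 years.
Invest the BRL and cover forward: 120,000,000 × 1.00838495848 × 2.7565 = NOK 333,553,576.57.
Convert at spot and invest in NOK: 120,000,000 × 2.7879 × 1.02331770415 = NOK 342,348,891.29.
The quoted forward undervalues BRL, so borrow BRL, convert to NOK at spot, deposit the NOK at 4.61%, and buy BRL forward at 2.7565 to cover the loan.
Profit = 342,348,891.29 − 333,553,576.57 = NOK 8,795,315.

NOK 8,795,315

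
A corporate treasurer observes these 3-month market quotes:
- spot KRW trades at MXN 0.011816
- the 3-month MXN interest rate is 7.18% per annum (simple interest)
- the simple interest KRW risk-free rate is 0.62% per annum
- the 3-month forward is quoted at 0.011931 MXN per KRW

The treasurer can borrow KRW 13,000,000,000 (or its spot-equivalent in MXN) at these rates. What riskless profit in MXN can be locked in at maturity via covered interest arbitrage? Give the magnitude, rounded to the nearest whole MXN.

T = 3/12 years.
Keep in KRW, deliver into the forward: 13,000,000,000·1.001550·0.011931 = MXN 155,343,409.65.
Swap to MXN now, deposit: 13,000,000,000·0.011816·1.017950 = MXN 156,365,263.60.
The quoted forward undervalues KRW, so borrow KRW, convert to MXN at spot, deposit the MXN at 7.18%, and buy KRW forward at 0.011931 to cover the loan.
Profit = 156,365,263.60 − 155,343,409.65 = MXN 1,021,854.

MXN 1,021,854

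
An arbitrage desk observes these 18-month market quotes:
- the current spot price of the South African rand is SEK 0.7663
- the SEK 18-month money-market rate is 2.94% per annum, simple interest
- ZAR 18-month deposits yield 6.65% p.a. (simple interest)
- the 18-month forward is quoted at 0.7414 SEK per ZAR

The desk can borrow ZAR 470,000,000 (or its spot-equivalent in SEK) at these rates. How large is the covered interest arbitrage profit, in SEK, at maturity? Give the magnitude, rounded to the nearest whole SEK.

T = 18/12 years.
Route A — deposit ZAR, sell forward: 470,000,000 × 1.099750 × 0.7414 = SEK 383,216,685.50.
Route B — convert at spot, deposit SEK: 470,000,000 × 0.7663 × 1.044100 = SEK 376,044,100.10.
The quoted forward overvalues ZAR, so borrow SEK, buy ZAR at spot, deposit the ZAR at 6.65%, and sell the proceeds forward at 0.7414.
Profit = 383,216,685.50 − 376,044,100.10 = SEK 7,172,585.

SEK 7,172,585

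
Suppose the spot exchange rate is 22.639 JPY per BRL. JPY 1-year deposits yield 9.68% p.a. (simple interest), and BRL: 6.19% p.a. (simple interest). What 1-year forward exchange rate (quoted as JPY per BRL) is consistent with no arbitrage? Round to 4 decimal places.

23.3830

T = 1 year.
Growth of 1 JPY over T: 1 + 0.0968×1 = 1.096800.
BRL accumulates by 1 + 0.0619×1 = 1.061900.
CIP: F = S · (grow JPY)/(grow BRL) = 22.639 × 1.096800/1.061900 = 23.383045 JPY per BRL.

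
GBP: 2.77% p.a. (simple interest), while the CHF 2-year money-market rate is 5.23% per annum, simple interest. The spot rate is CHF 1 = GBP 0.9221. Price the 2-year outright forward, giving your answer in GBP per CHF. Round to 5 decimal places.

T = 2 years.
GBP accumulates by 1 + 0.0277×2 = 1.055400.
CHF accumulates by 1 + 0.0523×2 = 1.104600.
So F = 0.9221 × 1.055400 / 1.104600 = 0.8810287 (GBP/CHF).

0.88103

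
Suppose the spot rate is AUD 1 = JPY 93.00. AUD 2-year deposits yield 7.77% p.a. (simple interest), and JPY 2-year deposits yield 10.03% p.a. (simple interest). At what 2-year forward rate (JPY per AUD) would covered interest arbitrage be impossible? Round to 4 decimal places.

96.6382

T = 2 years.
Growth of 1 JPY over T: 1 + 0.1003×2 = 1.200600.
AUD accumulates by 1 + 0.0777×2 = 1.155400.
Forward (JPY per AUD) = 93.0 × 1.200600 / 1.155400 = 96.638221.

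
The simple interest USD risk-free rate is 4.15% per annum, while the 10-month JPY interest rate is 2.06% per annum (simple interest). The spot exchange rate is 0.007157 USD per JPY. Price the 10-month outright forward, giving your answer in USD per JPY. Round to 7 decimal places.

T = 10/12 years.
USD accumulates by 1 + 0.0415×10/12 = 1.0345833.
JPY accumulates by 1 + 0.0206×10/12 = 1.0171667.
CIP: F = S · (grow USD)/(grow JPY) = 0.007157 × 1.0345833/1.0171667 = 0.007279547 USD per JPY.

0.0072795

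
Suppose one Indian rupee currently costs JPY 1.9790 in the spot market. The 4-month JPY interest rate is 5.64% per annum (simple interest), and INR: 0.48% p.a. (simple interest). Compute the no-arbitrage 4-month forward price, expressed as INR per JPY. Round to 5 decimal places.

0.49677

T = 4/12 years.
Growth of 1 JPY over T: 1 + 0.0564×4/12 = 1.018800.
INR accumulates by 1 + 0.0048×4/12 = 1.001600.
CIP: F = S · (grow JPY)/(grow INR) = 1.979 × 1.018800/1.001600 = 2.012984 JPY per INR.
Quoted the other way: 1/2.012984 = 0.49677 INR per JPY.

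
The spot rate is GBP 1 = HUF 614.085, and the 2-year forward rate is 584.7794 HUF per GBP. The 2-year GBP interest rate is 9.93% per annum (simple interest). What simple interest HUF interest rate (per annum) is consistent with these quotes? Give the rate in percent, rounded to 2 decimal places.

T = 2 years.
By CIP, F/S equals the HUF-to-GBP growth ratio: 584.7794/614.085 = 0.9522776.
The GBP side grows by 1 + 0.0993×2 = 1.198600.
Hence g_HUF = 1.1413999.
(1.1413999 − 1)/T = 0.070700, i.e. 7.07%.

7.07%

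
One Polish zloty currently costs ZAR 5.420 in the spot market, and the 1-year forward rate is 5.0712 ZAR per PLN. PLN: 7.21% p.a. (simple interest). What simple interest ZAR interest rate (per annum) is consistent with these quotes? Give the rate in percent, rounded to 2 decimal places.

T = 1 year.
F/S = 5.0712/5.42 = 0.9356458 = (growth of ZAR) / (growth of PLN).
PLN growth factor: 1 + 0.0721×1 = 1.072100.
So the ZAR growth factor = 1.0031059.
r = (1.0031059 − 1)/1 = 0.003106 → 0.31%.

0.31%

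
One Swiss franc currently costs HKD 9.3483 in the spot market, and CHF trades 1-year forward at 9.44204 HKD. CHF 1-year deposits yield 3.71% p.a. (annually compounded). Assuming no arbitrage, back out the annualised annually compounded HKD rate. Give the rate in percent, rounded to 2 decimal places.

T = 1 year.
By CIP, F/S equals the HKD-to-CHF growth ratio: 9.44204/9.3483 = 1.0100275.
The CHF side grows by (1 + 0.0371)^1 = 1.037100.
So the HKD growth factor = 1.0474995.
r = 1.0474995^(1/1) − 1 = 0.047500 → 4.75%.

4.75%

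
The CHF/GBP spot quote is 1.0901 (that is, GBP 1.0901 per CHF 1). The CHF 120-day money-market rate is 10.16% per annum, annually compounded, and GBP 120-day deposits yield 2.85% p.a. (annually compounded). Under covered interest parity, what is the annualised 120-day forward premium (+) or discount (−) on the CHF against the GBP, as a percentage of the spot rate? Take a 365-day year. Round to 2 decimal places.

T = 120/365 years.
F = S · g_GBP/g_CHF = 1.0901 × 1.0092816/1.0323241 = 1.0657679.
(F − S)/S ÷ T = (1.0657679 − 1.0901)/1.0901/(120/365) = -0.067893 → -6.79%.

-6.79%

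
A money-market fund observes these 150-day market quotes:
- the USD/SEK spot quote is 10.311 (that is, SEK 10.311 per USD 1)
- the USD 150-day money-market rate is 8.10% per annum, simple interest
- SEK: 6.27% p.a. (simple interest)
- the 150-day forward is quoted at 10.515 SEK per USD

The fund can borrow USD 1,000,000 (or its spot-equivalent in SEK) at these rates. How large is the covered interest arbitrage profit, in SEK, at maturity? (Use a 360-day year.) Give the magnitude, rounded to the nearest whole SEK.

SEK 289,506

T = 150/360 years.
Invest the USD and cover forward: 1,000,000 × 1.033750 × 10.515 = SEK 10,869,881.25.
Convert at spot and invest in SEK: 1,000,000 × 10.311 × 1.026125 = SEK 10,580,374.88.
The quoted forward overvalues USD, so borrow SEK, buy USD at spot, deposit the USD at 8.10%, and sell the proceeds forward at 10.515.
The gap between the two covered legs is SEK 289,506.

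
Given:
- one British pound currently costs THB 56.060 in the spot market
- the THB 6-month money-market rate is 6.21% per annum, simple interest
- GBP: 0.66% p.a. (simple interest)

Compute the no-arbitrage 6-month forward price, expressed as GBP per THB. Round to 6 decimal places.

T = 6/12 years.
THB accumulates by 1 + 0.0621×6/12 = 1.031050.
GBP growth factor: 1 + 0.0066×6/12 = 1.003300.
CIP: F = S · (grow THB)/(grow GBP) = 56.06 × 1.031050/1.003300 = 57.61055 THB per GBP.
Invert for GBP per THB: 1 / 57.61055 = 0.017358.

0.017358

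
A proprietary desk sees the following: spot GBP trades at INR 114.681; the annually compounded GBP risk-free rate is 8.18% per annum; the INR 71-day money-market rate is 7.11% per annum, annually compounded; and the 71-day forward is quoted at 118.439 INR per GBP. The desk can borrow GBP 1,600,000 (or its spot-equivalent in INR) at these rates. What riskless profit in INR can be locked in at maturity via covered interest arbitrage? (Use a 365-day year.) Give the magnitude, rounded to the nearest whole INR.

T = 71/365 years.
Route A — deposit GBP, sell forward: 1,600,000 × 1.01541199337 × 118.439 = INR 192,423,009.73.
Route B — convert at spot, deposit INR: 1,600,000 × 114.681 × 1.01345052431 = INR 185,957,631.33.
The quoted forward overvalues GBP, so borrow INR, buy GBP at spot, deposit the GBP at 8.18%, and sell the proceeds forward at 118.439.
Profit = 192,423,009.73 − 185,957,631.33 = INR 6,465,378.

INR 6,465,378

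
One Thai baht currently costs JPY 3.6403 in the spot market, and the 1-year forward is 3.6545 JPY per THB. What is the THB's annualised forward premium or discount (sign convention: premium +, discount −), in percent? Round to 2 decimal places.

+0.39%

T = 1 year.
Period premium: (3.6545 − 3.6403)/3.6403 = 0.0039008.
Per annum: 0.0039008 / 1 = 0.003901 = 0.39%.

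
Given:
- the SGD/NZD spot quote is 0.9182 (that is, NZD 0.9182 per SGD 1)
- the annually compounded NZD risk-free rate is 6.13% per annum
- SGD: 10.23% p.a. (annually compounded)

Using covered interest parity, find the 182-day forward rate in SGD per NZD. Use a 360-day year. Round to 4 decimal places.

T = 182/360 years.
Growth of 1 NZD over T: (1 + 0.0613)^(182/360) = 1.0305347.
SGD growth factor: (1 + 0.1023)^(182/360) = 1.050473.
CIP: F = S · (grow NZD)/(grow SGD) = 0.9182 × 1.0305347/1.050473 = 0.9007723 NZD per SGD.
Quoted the other way: 1/0.9007723 = 1.1102 SGD per NZD.

1.1102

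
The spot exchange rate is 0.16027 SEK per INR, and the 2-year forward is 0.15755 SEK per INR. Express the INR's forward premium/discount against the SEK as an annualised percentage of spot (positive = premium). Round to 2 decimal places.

T = 2 years.
INR trades forward at -1.69714% vs spot over the period.
Annualise by dividing by T: -0.0169714 / 2 = -0.008486 → -0.85%.

-0.85%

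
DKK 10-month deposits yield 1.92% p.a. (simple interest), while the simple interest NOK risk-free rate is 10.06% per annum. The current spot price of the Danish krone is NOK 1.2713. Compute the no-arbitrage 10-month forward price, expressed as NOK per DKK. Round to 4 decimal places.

1.3562

T = 10/12 years.
NOK accumulates by 1 + 0.1006×10/12 = 1.0838333.
DKK accumulates by 1 + 0.0192×10/12 = 1.016000.
Forward (NOK per DKK) = 1.2713 × 1.0838333 / 1.016000 = 1.356178.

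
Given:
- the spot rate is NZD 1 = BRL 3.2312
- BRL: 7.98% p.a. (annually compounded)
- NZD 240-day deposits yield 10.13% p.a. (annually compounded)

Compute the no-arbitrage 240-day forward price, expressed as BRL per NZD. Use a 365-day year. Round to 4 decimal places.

T = 240/365 years.
BRL accumulates by (1 + 0.0798)^(240/365) = 1.0517787.
NZD accumulates by (1 + 0.1013)^(240/365) = 1.0655023.
Forward (BRL per NZD) = 3.2312 × 1.0517787 / 1.0655023 = 3.189582.

3.1896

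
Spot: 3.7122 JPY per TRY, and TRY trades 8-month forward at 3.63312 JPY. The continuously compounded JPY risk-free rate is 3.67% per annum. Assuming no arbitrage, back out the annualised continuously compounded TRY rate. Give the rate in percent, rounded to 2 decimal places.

T = 8/12 years.
CIP gives F = S · g_JPY/g_TRY, so g_JPY/g_TRY = 3.63312/3.7122 = 0.9786973.
The JPY side grows by e^(0.0367×8/12) = 1.0247684.
That pins the TRY growth at 1.0470739.
r = ln(1.0470739)/(8/12) = 0.068999 → 6.90%.

6.90%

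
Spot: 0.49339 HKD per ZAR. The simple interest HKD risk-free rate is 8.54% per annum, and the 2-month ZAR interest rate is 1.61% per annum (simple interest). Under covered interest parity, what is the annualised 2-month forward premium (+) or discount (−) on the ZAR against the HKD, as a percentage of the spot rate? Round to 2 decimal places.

T = 2/12 years.
CIP forward (HKD per ZAR) = 0.49339 × 1.0142333/1.0026833 = 0.49907340.
Annualised premium = (F − S)/S × (1/T) = (0.49907340 − 0.49339)/0.49339 ÷ (2/12) = 6.91%.

+6.91%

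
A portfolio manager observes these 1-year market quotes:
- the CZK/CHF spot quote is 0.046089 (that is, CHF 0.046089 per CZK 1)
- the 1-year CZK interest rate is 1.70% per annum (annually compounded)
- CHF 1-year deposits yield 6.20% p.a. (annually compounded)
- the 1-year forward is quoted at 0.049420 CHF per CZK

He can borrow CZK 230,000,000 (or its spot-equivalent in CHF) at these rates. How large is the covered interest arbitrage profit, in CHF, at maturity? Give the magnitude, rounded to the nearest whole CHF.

CHF 302,133

T = 1 year.
Invest the CZK and cover forward: 230,000,000 × 1.017000 × 0.049420 = CHF 11,559,832.20.
Convert at spot and invest in CHF: 230,000,000 × 0.046089 × 1.062000 = CHF 11,257,699.14.
The quoted forward overvalues CZK, so borrow CHF, buy CZK at spot, deposit the CZK at 1.70%, and sell the proceeds forward at 0.049420.
Profit = 11,559,832.20 − 11,257,699.14 = CHF 302,133.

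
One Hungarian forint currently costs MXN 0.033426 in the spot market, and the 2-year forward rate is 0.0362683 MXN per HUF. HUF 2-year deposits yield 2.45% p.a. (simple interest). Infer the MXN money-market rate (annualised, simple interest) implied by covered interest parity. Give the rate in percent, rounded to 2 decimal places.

T = 2 years.
CIP gives F = S · g_MXN/g_HUF, so g_MXN/g_HUF = 0.0362683/0.033426 = 1.0850326.
HUF growth factor: 1 + 0.0245×2 = 1.049000.
Hence g_MXN = 1.1381992.
(1.1381992 − 1)/T = 0.069100, i.e. 6.91%.

6.91%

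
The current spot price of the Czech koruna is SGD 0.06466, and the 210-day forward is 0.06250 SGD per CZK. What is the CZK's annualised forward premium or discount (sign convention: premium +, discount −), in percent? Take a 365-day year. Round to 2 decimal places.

-5.81%

T = 210/365 years.
(F − S)/S = (0.06250 − 0.06466)/0.06466 = -0.0334055.
Per annum: -0.0334055 / (210/365) = -0.058062 = -5.81%.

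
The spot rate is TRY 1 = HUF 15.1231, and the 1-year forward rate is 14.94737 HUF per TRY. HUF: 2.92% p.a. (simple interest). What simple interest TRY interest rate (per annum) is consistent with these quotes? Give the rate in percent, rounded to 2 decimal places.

4.13%

T = 1 year.
CIP gives F = S · g_HUF/g_TRY, so g_HUF/g_TRY = 14.94737/15.1231 = 0.9883800.
The HUF side grows by 1 + 0.0292×1 = 1.029200.
That pins the TRY growth at 1.0412999.
r = (1.0412999 − 1)/1 = 0.041300 → 4.13%.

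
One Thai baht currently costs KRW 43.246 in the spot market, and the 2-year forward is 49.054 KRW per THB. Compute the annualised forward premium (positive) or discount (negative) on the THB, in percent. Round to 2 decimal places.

+6.72%

T = 2 years.
Period premium: (49.054 − 43.246)/43.246 = 0.1343014.
×(1/T) gives 6.72% p.a.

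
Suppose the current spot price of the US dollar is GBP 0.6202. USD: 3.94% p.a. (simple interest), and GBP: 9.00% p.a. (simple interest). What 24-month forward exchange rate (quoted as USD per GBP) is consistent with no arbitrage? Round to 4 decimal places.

1.4741

T = 2 years.
GBP accumulates by 1 + 0.0900×2 = 1.180000.
USD growth factor: 1 + 0.0394×2 = 1.078800.
CIP: F = S · (grow GBP)/(grow USD) = 0.6202 × 1.180000/1.078800 = 0.6783797 GBP per USD.
Invert for USD per GBP: 1 / 0.6783797 = 1.4741.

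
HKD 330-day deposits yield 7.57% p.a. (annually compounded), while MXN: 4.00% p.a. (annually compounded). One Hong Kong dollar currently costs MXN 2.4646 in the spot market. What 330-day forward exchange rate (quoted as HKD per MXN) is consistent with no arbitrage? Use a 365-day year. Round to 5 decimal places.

0.41832

T = 330/365 years.
MXN growth factor: (1 + 0.0400)^(330/365) = 1.036096.
Growth of 1 HKD over T: (1 + 0.0757)^(330/365) = 1.0681993.
So F = 2.4646 × 1.036096 / 1.0681993 = 2.390530 (MXN/HKD).
Invert for HKD per MXN: 1 / 2.390530 = 0.41832.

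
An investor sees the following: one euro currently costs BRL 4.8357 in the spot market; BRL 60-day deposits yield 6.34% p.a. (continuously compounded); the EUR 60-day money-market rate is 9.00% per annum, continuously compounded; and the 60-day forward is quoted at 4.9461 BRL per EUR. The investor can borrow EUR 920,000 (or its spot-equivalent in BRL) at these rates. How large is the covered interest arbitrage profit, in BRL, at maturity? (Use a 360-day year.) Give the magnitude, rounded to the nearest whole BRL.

T = 60/360 years.
Route A — deposit EUR, sell forward: 920,000 × 1.015113065 × 4.9461 = BRL 4,619,182.67.
Route B — convert at spot, deposit BRL: 920,000 × 4.8357 × 1.010622691 = BRL 4,496,102.70.
The quoted forward overvalues EUR, so borrow BRL, buy EUR at spot, deposit the EUR at 9.00%, and sell the proceeds forward at 4.9461.
Profit = 4,619,182.67 − 4,496,102.70 = BRL 123,080.

BRL 123,080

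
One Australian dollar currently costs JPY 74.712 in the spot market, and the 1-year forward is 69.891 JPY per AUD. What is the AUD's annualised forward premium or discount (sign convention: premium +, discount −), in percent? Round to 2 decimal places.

T = 1 year.
AUD trades forward at -6.45278% vs spot over the period.
Per annum: -0.0645278 / 1 = -0.064528 = -6.45%.

-6.45%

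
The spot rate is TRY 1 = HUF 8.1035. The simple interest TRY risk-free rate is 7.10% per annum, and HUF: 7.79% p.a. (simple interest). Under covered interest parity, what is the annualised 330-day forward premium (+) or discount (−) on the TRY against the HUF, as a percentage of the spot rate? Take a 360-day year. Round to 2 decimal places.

T = 330/360 years.
No-arbitrage forward: 8.1035 × 1.0714083 / 1.0650833 = 8.1516227 HUF/TRY.
(F − S)/S ÷ T = (8.1516227 − 8.1035)/8.1035/(330/360) = 0.006478 → 0.65%.

+0.65%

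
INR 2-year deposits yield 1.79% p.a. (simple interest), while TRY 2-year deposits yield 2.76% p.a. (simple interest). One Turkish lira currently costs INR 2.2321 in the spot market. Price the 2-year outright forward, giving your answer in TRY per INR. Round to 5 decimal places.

0.45640

T = 2 years.
INR growth factor: 1 + 0.0179×2 = 1.035800.
TRY growth factor: 1 + 0.0276×2 = 1.055200.
Forward (INR per TRY) = 2.2321 × 1.035800 / 1.055200 = 2.191063.
Invert for TRY per INR: 1 / 2.191063 = 0.45640.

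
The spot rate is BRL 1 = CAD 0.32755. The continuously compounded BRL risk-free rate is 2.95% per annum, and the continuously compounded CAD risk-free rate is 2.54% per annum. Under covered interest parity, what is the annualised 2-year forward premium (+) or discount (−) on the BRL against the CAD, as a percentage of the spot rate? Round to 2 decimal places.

T = 2 years.
CIP forward (CAD per BRL) = 0.32755 × 1.0521124/1.0607752 = 0.32487507.
(F − S)/S ÷ T = (0.32487507 − 0.32755)/0.32755/2 = -0.004083 → -0.41%.

-0.41%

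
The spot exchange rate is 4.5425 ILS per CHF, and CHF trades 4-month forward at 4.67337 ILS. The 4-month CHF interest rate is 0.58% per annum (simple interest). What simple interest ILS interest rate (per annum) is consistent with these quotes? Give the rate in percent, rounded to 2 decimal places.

T = 4/12 years.
By CIP, F/S equals the ILS-to-CHF growth ratio: 4.67337/4.5425 = 1.0288101.
CHF growth factor: 1 + 0.0058×4/12 = 1.0019333.
Hence g_ILS = 1.0307991.
r = (1.0307991 − 1)/(4/12) = 0.092397 → 9.24%.

9.24%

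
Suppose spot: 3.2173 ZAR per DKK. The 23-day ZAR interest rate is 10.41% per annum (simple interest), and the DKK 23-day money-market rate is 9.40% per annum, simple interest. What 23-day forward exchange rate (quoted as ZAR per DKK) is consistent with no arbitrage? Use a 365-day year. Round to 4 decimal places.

T = 23/365 years.
ZAR growth factor: 1 + 0.1041×23/365 = 1.0065597.
Growth of 1 DKK over T: 1 + 0.0940×23/365 = 1.0059233.
So F = 3.2173 × 1.0065597 / 1.0059233 = 3.219335 (ZAR/DKK).

3.2193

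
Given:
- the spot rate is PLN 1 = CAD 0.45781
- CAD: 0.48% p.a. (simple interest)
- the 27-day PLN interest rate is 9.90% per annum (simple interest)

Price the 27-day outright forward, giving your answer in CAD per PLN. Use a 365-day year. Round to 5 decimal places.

T = 27/365 years.
CAD growth factor: 1 + 0.0048×27/365 = 1.0003551.
Growth of 1 PLN over T: 1 + 0.0990×27/365 = 1.0073233.
So F = 0.45781 × 1.0003551 / 1.0073233 = 0.4546431 (CAD/PLN).

0.45464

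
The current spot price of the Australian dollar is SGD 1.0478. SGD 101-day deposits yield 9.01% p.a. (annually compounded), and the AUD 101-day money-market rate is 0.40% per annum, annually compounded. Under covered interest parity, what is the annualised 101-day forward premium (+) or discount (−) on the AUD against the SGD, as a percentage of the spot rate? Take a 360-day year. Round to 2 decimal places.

+8.32%

T = 101/360 years.
No-arbitrage forward: 1.0478 × 1.0244986 / 1.0011206 = 1.0722680 SGD/AUD.
Annualised premium = (F − S)/S × (1/T) = (1.0722680 − 1.0478)/1.0478 ÷ (101/360) = 8.32%.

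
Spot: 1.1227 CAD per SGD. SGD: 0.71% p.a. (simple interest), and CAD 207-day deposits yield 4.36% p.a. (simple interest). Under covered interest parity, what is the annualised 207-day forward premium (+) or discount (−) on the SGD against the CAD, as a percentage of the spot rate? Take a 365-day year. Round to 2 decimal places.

+3.64%

T = 207/365 years.
CIP forward (CAD per SGD) = 1.1227 × 1.0247266/1.0040266 = 1.1458467.
Annualised premium = (F − S)/S × (1/T) = (1.1458467 − 1.1227)/1.1227 ÷ (207/365) = 3.64%.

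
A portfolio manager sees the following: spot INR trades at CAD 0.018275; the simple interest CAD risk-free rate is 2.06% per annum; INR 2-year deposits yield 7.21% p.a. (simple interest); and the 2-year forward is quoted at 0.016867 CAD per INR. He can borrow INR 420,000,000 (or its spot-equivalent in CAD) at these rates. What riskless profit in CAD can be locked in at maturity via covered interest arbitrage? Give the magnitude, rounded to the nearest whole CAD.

CAD 113,942

T = 2 years.
Invest the INR and cover forward: 420,000,000 × 1.144200 × 0.016867 = CAD 8,105,672.99.
Convert at spot and invest in CAD: 420,000,000 × 0.018275 × 1.041200 = CAD 7,991,730.60.
The quoted forward overvalues INR, so borrow CAD, buy INR at spot, deposit the INR at 7.21%, and sell the proceeds forward at 0.016867.
Arbitrage profit = |8,105,672.99 − 7,991,730.60| = CAD 113,942.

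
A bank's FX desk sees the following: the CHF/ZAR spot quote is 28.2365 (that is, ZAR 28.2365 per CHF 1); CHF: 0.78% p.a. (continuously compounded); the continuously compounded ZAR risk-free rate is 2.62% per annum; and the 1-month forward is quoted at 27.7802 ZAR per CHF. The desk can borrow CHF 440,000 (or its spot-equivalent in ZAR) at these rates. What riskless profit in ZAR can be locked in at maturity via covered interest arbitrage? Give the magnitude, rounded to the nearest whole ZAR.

ZAR 219,980

T = 1/12 years.
Invest the CHF and cover forward: 440,000 × 1.0006502113 × 27.7802 = ZAR 12,231,235.72.
Convert at spot and invest in ZAR: 440,000 × 28.2365 × 1.0021857185 = ZAR 12,451,215.50.
The quoted forward undervalues CHF, so borrow CHF, convert to ZAR at spot, deposit the ZAR at 2.62%, and buy CHF forward at 27.7802 to cover the loan.
Arbitrage profit = |12,231,235.72 − 12,451,215.50| = ZAR 219,980.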